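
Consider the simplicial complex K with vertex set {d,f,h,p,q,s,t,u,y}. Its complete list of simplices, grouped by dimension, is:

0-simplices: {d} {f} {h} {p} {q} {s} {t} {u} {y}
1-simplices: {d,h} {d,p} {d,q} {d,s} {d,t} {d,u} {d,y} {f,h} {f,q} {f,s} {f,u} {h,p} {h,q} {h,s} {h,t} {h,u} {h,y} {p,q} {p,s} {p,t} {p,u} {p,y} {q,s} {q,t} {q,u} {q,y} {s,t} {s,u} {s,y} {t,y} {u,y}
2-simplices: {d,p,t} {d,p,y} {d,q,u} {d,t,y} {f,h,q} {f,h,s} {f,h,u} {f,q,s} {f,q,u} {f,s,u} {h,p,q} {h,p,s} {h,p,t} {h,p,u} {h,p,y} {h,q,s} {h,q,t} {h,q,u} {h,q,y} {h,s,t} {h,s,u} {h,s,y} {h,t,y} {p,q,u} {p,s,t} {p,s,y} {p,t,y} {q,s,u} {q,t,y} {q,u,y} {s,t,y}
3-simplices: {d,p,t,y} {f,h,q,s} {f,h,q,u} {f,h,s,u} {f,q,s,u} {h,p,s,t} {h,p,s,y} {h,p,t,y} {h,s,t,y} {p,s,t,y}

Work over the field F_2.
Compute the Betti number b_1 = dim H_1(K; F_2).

n_0=9 n_1=31 n_2=31 n_3=10  [Z2]
∂1: piv[dh,dp,dq,ds,dt,du,dy,fh] rk=8  ker:fq,fs,fu,hp,hq,hs,ht,hu,hy,pq,ps,pt,pu,py,qs,qt,qu,qy,st,su,sy,ty,uy
∂2: piv[dpt,dpy,dqu,dty,fhq,fhs,fhu,fqs,fqu,fsu,hpq,hps,hpt,hpu,hpy,hqt,hqy,hst,hsy,quy] rk=20  ker:hqs,hqu,hsu,hty,pqu,pst,psy,pty,qsu,qty,sty
∂3: piv[dpty,fhqs,fhqu,fhsu,fqsu,hpst,hpsy,hpty,hsty] rk=9  ker:psty
b_1=(31−8)−20=3

b_1=3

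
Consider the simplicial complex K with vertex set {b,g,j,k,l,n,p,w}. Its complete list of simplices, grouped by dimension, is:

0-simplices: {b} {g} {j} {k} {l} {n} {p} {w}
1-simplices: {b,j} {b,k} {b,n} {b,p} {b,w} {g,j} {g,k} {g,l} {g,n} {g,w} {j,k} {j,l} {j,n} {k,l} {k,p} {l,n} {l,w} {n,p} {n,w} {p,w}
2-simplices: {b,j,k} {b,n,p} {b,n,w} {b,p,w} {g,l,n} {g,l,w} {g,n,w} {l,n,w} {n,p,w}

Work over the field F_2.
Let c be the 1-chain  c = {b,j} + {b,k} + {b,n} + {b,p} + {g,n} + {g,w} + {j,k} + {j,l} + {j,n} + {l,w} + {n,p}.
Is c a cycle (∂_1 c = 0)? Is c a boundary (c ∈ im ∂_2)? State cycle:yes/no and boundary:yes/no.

n_0=8 n_1=20 n_2=9  [Z2]
∂1: piv[bj,bk,bn,bp,bw,gj,gl] rk=7  ker:gk,gn,gw,jk,jl,jn,kl,kp,ln,lw,np,nw,pw
∂2: piv[bjk,bnp,bnw,bpw,gln,glw,gnw] rk=7  ker:lnw,npw
∂1c = 0
c vs im∂2: residual ≠ 0 ⇒ not boundary

cycle:yes boundary:no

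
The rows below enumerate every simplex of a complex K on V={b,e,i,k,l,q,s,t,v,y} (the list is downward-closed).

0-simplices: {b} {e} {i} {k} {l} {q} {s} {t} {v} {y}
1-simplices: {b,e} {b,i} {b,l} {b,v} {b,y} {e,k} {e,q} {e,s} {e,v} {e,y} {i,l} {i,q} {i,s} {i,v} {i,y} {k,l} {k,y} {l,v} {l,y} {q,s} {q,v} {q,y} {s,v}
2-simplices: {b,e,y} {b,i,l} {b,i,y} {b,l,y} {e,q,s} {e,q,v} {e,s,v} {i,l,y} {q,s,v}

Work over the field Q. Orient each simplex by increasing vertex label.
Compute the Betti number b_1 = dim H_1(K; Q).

n_0=10 n_1=23 n_2=9  [Q]
∂1: piv[be,bi,bl,bv,by,ek,eq,es] rk=8  ker:ev,ey,il,iq,is,iv,iy,kl,ky,lv,ly,qs,qv,qy,sv
∂2: piv[bey,bil,biy,bly,eqs,eqv,esv] rk=7  ker:ily,qsv
b_1=(23−8)−7=8

b_1=8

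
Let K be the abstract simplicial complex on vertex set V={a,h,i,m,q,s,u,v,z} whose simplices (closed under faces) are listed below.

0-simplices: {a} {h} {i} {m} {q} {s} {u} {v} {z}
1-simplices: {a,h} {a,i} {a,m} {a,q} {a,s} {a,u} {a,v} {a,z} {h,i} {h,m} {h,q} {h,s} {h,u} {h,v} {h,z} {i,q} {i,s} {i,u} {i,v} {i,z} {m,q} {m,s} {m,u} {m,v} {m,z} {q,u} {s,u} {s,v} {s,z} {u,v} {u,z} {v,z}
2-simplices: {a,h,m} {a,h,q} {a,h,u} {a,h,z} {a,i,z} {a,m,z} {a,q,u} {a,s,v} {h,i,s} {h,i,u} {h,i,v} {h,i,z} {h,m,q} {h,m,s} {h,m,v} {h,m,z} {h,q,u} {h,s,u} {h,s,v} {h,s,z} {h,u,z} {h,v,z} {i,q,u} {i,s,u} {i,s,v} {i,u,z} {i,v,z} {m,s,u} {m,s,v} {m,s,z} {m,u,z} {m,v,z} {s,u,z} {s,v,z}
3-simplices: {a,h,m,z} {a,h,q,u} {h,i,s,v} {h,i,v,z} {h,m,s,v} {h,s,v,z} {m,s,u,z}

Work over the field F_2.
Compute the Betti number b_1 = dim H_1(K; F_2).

b_1=2

n_0=9 n_1=32 n_2=34 n_3=7  [Z2]
∂1: piv[ah,ai,am,aq,as,au,av,az] rk=8  ker:hi,hm,hq,hs,hu,hv,hz,iq,is,iu,iv,iz,mq,ms,mu,mv,mz,qu,su,sv,sz,uv,uz,vz
∂2: piv[ahm,ahq,ahu,ahz,aiz,amz,aqu,asv,his,hiu,hiv,hiz,hmq,hms,hmv,hsu,hsv,hsz,huz,hvz,iqu,msu] rk=22  ker:hmz,hqu,isu,isv,iuz,ivz,msv,msz,muz,mvz,suz,svz
∂3: piv[ahmz,ahqu,hisv,hivz,hmsv,hsvz,msuz] rk=7
b_1=(32−8)−22=2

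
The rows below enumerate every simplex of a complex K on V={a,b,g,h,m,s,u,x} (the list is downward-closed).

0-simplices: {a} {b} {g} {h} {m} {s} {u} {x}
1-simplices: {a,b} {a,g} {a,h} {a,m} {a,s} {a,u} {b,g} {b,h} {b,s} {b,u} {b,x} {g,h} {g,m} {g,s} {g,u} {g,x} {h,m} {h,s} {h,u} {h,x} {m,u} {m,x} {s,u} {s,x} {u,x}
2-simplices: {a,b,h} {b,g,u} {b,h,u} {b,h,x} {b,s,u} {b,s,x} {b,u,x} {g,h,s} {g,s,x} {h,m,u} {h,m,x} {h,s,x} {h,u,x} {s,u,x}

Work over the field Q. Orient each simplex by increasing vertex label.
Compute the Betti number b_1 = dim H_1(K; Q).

n_0=8 n_1=25 n_2=14  [Q]
∂1: piv[ab,ag,ah,am,as,au,bx] rk=7  ker:bg,bh,bs,bu,gh,gm,gs,gu,gx,hm,hs,hu,hx,mu,mx,su,sx,ux
∂2: piv[abh,bgu,bhu,bhx,bsu,bsx,bux,ghs,gsx,hmu,hmx,hsx] rk=12  ker:hux,sux
b_1=(25−7)−12=6

b_1=6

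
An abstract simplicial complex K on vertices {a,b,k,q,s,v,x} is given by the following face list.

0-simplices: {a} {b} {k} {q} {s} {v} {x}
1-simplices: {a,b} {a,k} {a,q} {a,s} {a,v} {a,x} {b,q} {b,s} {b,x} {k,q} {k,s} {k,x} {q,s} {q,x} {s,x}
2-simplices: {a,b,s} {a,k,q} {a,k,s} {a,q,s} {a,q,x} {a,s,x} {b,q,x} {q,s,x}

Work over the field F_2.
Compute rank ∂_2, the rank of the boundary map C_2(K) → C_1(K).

n_0=7 n_1=15 n_2=8  [Z2]
∂1: piv[ab,ak,aq,as,av,ax] rk=6  ker:bq,bs,bx,kq,ks,kx,qs,qx,sx
∂2: piv[abs,akq,aks,aqs,aqx,asx,bqx] rk=7  ker:qsx
rk∂_2=7

rank∂_2=7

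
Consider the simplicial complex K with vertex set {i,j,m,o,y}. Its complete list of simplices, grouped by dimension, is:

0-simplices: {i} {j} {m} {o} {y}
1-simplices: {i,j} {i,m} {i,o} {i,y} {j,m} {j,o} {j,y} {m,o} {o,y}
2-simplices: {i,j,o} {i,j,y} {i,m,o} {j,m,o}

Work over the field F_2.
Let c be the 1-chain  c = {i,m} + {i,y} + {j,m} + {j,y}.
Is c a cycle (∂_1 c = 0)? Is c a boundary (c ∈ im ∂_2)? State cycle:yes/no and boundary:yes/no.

n_0=5 n_1=9 n_2=4  [Z2]
∂1: piv[ij,im,io,iy] rk=4  ker:jm,jo,jy,mo,oy
∂2: piv[ijo,ijy,imo,jmo] rk=4
∂1c = 0
c vs im∂2: reduces to 0 ⇒ boundary

cycle:yes boundary:yes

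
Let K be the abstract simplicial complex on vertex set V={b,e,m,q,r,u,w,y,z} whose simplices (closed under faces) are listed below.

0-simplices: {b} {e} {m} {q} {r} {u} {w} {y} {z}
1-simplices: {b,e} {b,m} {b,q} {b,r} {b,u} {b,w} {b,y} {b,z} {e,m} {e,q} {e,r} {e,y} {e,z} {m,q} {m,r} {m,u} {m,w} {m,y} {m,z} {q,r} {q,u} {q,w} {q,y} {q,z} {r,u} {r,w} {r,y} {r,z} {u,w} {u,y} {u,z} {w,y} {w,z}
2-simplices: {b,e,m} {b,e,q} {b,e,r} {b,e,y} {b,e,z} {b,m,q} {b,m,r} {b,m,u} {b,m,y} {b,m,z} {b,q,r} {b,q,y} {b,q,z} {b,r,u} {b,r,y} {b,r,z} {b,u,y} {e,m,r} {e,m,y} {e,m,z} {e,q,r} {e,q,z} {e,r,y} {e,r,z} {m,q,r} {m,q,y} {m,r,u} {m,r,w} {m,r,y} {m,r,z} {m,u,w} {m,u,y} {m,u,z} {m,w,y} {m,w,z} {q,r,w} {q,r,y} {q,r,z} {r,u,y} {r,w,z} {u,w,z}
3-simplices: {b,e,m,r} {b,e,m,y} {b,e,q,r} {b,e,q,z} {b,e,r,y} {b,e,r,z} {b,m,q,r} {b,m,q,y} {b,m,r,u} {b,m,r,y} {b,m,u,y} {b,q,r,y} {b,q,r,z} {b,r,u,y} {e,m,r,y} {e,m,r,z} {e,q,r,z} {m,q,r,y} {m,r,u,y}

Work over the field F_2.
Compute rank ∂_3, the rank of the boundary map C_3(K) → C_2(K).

n_0=9 n_1=33 n_2=41 n_3=19  [Z2]
∂1: piv[be,bm,bq,br,bu,bw,by,bz] rk=8  ker:em,eq,er,ey,ez,mq,mr,mu,mw,my,mz,qr,qu,qw,qy,qz,ru,rw,ry,rz,uw,uy,uz,wy,wz
∂2: piv[bem,beq,ber,bey,bez,bmq,bmr,bmu,bmy,bmz,bqr,bqy,bqz,bru,bry,brz,buy,mrw,muw,muz,mwy,mwz,qrw] rk=23  ker:emr,emy,emz,eqr,eqz,ery,erz,mqr,mqy,mru,mry,mrz,muy,qry,qrz,ruy,rwz,uwz
∂3: piv[bemr,bemy,beqr,beqz,bery,berz,bmqr,bmqy,bmru,bmry,bmuy,bqry,bqrz,bruy,emrz] rk=15  ker:emry,eqrz,mqry,mruy
rk∂_3=15

rank∂_3=15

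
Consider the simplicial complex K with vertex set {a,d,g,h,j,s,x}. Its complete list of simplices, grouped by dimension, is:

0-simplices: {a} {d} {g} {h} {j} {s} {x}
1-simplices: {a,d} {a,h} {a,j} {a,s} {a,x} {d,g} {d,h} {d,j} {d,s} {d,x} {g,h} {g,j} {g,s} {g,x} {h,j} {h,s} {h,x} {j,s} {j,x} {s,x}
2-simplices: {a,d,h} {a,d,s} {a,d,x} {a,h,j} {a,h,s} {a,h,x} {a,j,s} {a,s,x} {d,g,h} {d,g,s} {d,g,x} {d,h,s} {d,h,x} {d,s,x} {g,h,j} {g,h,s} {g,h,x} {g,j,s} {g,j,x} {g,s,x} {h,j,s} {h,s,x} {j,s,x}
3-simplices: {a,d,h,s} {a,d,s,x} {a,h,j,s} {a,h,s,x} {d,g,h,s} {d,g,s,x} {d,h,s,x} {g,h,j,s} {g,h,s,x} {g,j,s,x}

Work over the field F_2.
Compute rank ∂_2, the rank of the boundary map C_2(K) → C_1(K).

n_0=7 n_1=20 n_2=23 n_3=10  [Z2]
∂1: piv[ad,ah,aj,as,ax,dg] rk=6  ker:dh,dj,ds,dx,gh,gj,gs,gx,hj,hs,hx,js,jx,sx
∂2: piv[adh,ads,adx,ahj,ahs,ahx,ajs,asx,dgh,dgs,dgx,ghj,gjx] rk=13  ker:dhs,dhx,dsx,ghs,ghx,gjs,gsx,hjs,hsx,jsx
∂3: piv[adhs,adsx,ahjs,ahsx,dghs,dgsx,dhsx,ghjs,ghsx,gjsx] rk=10
rk∂_2=13

rank∂_2=13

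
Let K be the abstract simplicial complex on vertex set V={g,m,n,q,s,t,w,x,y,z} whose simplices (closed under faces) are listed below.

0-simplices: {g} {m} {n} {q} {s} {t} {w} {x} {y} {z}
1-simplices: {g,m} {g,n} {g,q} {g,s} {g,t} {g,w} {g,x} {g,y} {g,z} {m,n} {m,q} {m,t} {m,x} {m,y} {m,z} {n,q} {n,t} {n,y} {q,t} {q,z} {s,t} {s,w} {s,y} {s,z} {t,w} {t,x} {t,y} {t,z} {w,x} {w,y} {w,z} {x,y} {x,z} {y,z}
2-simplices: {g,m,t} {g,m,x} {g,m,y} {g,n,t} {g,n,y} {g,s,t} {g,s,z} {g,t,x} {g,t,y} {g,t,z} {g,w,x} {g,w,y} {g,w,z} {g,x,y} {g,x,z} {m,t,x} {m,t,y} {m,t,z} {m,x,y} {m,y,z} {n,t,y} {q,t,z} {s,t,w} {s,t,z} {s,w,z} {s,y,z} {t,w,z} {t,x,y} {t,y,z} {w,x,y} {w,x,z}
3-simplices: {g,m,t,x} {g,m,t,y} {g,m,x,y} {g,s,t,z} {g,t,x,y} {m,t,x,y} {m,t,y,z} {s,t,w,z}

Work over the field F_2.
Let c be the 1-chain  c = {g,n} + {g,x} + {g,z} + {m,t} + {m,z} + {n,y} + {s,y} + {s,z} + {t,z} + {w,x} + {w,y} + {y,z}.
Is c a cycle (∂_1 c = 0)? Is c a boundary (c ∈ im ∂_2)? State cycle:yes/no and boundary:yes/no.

cycle:no boundary:no

n_0=10 n_1=34 n_2=31 n_3=8  [Z2]
∂1: piv[gm,gn,gq,gs,gt,gw,gx,gy,gz] rk=9  ker:mn,mq,mt,mx,my,mz,nq,nt,ny,qt,qz,st,sw,sy,sz,tw,tx,ty,tz,wx,wy,wz,xy,xz,yz
∂2: piv[gmt,gmx,gmy,gnt,gny,gst,gsz,gtx,gty,gtz,gwx,gwy,gwz,gxy,gxz,mtz,myz,qtz,stw,swz,syz] rk=21  ker:mtx,mty,mxy,nty,stz,twz,txy,tyz,wxy,wxz
∂3: piv[gmtx,gmty,gmxy,gstz,gtxy,mtyz,stwz] rk=7  ker:mtxy
∂1c = {g} + {z}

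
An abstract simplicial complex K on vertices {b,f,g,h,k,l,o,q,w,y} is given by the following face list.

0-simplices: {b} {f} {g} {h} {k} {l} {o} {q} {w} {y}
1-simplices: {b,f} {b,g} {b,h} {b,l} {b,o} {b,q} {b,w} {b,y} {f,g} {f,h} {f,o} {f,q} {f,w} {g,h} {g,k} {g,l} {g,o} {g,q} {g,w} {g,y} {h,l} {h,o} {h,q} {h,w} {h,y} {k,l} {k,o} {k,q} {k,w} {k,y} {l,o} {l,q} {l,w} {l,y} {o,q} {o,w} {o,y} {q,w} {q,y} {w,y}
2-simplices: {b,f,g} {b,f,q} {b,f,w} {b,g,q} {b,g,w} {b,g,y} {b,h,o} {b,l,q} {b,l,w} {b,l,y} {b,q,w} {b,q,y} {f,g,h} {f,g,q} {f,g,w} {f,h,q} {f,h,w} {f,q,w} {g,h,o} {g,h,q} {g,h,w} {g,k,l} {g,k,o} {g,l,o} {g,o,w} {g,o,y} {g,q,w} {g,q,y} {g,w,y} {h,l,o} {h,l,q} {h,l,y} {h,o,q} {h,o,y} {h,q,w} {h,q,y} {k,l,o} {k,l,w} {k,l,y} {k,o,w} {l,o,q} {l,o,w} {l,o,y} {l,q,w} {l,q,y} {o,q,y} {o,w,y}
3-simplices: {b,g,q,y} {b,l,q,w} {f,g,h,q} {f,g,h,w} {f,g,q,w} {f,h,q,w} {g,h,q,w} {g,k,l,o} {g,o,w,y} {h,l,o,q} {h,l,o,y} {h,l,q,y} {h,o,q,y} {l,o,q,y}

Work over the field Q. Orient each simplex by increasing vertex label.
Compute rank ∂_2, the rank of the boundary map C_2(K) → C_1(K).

n_0=10 n_1=40 n_2=47 n_3=14  [Q]
∂1: piv[bf,bg,bh,bl,bo,bq,bw,by,gk] rk=9  ker:fg,fh,fo,fq,fw,gh,gl,go,gq,gw,gy,hl,ho,hq,hw,hy,kl,ko,kq,kw,ky,lo,lq,lw,ly,oq,ow,oy,qw,qy,wy
∂2: piv[bfg,bfq,bfw,bgq,bgw,bgy,bho,blq,blw,bly,bqw,bqy,fgh,fhq,fhw,gho,gkl,gko,glo,gow,goy,gwy,hlo,hlq,hly,hoq,klw,kly] rk=28  ker:fgq,fgw,fqw,ghq,ghw,gqw,gqy,hoy,hqw,hqy,klo,kow,loq,low,loy,lqw,lqy,oqy,owy
∂3: piv[bgqy,blqw,fghq,fghw,fgqw,fhqw,gklo,gowy,hloq,hloy,hlqy,hoqy] rk=12  ker:ghqw,loqy
rk∂_2=28

rank∂_2=28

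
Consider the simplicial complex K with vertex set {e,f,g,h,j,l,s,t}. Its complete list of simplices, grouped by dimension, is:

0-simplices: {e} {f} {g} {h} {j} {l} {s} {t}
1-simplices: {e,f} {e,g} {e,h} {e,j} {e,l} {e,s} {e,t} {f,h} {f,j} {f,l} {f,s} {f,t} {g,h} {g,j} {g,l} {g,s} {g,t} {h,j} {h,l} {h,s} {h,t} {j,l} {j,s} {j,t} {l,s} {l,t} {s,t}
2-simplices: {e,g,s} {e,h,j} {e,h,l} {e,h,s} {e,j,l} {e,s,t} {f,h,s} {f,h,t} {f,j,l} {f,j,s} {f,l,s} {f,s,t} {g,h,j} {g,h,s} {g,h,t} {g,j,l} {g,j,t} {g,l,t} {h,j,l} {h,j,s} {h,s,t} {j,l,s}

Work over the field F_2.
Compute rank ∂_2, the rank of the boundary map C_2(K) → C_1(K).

rank∂_2=19

n_0=8 n_1=27 n_2=22  [Z2]
∂1: piv[ef,eg,eh,ej,el,es,et] rk=7  ker:fh,fj,fl,fs,ft,gh,gj,gl,gs,gt,hj,hl,hs,ht,jl,js,jt,ls,lt,st
∂2: piv[egs,ehj,ehl,ehs,ejl,est,fhs,fht,fjl,fjs,fls,fst,ghj,ghs,ght,gjl,gjt,glt,hjs] rk=19  ker:hjl,hst,jls
rk∂_2=19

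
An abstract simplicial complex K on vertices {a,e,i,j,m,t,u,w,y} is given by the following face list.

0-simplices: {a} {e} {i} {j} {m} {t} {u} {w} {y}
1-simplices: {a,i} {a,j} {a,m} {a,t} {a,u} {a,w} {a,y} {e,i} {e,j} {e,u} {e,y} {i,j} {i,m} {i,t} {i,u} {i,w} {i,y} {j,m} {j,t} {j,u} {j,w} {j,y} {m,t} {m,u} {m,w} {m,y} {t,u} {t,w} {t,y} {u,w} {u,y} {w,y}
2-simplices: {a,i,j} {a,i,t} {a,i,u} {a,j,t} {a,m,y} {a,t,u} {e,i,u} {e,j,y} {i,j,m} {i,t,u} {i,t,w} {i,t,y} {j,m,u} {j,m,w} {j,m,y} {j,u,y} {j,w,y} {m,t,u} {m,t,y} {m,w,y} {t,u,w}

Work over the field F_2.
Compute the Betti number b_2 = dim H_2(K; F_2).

n_0=9 n_1=32 n_2=21  [Z2]
∂1: piv[ai,aj,am,at,au,aw,ay,ei] rk=8  ker:ej,eu,ey,ij,im,it,iu,iw,iy,jm,jt,ju,jw,jy,mt,mu,mw,my,tu,tw,ty,uw,uy,wy
∂2: piv[aij,ait,aiu,ajt,amy,atu,eiu,ejy,ijm,itw,ity,jmu,jmw,jmy,juy,jwy,mtu,mty,tuw] rk=19  ker:itu,mwy
b_2=(21−19)−0=2

b_2=2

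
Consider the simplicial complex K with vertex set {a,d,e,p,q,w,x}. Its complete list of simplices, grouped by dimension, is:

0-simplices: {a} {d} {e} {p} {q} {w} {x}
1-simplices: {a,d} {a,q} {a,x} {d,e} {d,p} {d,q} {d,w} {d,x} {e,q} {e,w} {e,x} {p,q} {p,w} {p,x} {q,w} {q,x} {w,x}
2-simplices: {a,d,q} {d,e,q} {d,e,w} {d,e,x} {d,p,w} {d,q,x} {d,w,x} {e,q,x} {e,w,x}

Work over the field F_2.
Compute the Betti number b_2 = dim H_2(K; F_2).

b_2=2

n_0=7 n_1=17 n_2=9  [Z2]
∂1: piv[ad,aq,ax,de,dp,dw] rk=6  ker:dq,dx,eq,ew,ex,pq,pw,px,qw,qx,wx
∂2: piv[adq,deq,dew,dex,dpw,dqx,dwx] rk=7  ker:eqx,ewx
b_2=(9−7)−0=2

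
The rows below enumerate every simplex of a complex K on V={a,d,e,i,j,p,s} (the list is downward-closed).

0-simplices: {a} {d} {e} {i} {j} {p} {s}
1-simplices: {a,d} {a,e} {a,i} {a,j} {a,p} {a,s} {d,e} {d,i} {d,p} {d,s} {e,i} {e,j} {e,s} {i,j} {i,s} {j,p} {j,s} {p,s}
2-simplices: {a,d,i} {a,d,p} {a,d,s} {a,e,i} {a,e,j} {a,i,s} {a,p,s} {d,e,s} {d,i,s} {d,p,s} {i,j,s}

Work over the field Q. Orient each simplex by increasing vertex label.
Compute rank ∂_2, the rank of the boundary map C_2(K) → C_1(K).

n_0=7 n_1=18 n_2=11  [Q]
∂1: piv[ad,ae,ai,aj,ap,as] rk=6  ker:de,di,dp,ds,ei,ej,es,ij,is,jp,js,ps
∂2: piv[adi,adp,ads,aei,aej,ais,aps,des,ijs] rk=9  ker:dis,dps
rk∂_2=9

rank∂_2=9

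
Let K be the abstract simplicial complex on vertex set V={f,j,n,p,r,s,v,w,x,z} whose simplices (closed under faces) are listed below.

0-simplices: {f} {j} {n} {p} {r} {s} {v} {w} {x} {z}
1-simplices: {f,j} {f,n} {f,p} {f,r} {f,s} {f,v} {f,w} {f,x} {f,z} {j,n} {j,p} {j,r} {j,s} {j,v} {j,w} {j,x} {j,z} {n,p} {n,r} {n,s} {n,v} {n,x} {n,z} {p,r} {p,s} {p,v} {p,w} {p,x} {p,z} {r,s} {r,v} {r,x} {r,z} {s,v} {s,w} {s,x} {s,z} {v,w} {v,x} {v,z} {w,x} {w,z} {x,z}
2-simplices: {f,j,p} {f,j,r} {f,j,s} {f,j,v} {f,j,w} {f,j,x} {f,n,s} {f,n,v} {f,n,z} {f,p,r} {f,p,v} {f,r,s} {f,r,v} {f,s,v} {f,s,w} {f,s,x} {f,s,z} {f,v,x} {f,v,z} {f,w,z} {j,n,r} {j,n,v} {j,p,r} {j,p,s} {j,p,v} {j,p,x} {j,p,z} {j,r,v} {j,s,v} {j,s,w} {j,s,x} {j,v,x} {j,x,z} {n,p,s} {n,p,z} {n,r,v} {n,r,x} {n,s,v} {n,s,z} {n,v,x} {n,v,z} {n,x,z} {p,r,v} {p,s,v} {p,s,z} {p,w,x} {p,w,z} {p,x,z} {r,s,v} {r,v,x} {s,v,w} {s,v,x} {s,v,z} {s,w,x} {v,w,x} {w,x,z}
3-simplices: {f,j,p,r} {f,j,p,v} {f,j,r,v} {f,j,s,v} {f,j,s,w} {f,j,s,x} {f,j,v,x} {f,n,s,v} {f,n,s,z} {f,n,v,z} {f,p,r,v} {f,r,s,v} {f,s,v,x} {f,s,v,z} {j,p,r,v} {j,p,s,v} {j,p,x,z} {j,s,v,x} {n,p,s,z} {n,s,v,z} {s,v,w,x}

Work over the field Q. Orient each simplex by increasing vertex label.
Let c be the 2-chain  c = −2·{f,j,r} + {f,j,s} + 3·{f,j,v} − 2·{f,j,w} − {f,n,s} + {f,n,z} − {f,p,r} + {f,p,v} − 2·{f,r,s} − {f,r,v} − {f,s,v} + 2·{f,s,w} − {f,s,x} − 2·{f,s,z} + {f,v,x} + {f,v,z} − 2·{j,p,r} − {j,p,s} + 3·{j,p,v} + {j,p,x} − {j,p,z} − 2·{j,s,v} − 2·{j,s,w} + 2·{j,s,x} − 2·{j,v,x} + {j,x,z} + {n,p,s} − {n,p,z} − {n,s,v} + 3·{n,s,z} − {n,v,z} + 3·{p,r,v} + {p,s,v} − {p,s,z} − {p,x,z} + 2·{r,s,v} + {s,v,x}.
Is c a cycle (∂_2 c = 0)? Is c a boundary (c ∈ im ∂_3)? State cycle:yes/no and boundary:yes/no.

n_0=10 n_1=43 n_2=56 n_3=21  [Q]
∂1: piv[fj,fn,fp,fr,fs,fv,fw,fx,fz] rk=9  ker:jn,jp,jr,js,jv,jw,jx,jz,np,nr,ns,nv,nx,nz,pr,ps,pv,pw,px,pz,rs,rv,rx,rz,sv,sw,sx,sz,vw,vx,vz,wx,wz,xz
∂2: piv[fjp,fjr,fjs,fjv,fjw,fjx,fns,fnv,fnz,fpr,fpv,frs,frv,fsv,fsw,fsx,fsz,fvx,fvz,fwz,jnr,jnv,jps,jpx,jpz,jxz,nps,npz,nrx,nvx,pwx,pwz,svw] rk=33  ker:jpr,jpv,jrv,jsv,jsw,jsx,jvx,nrv,nsv,nsz,nvz,nxz,prv,psv,psz,pxz,rsv,rvx,svx,svz,swx,vwx,wxz
∂3: piv[fjpr,fjpv,fjrv,fjsv,fjsw,fjsx,fjvx,fnsv,fnsz,fnvz,fprv,frsv,fsvx,fsvz,jpsv,jpxz,npsz,svwx] rk=18  ker:jprv,jsvx,nsvz
∂2c = 0
c vs im∂3: reduces to 0 ⇒ boundary

cycle:yes boundary:yes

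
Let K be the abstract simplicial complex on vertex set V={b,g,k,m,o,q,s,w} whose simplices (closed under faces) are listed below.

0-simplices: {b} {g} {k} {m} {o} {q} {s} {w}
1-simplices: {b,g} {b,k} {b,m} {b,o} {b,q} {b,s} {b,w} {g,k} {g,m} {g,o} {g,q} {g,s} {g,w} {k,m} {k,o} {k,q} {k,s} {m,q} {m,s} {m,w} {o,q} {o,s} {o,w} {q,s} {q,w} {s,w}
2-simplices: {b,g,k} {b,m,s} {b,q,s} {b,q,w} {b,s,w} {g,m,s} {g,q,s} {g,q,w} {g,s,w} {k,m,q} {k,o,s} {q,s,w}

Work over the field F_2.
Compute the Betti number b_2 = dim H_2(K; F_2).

n_0=8 n_1=26 n_2=12  [Z2]
∂1: piv[bg,bk,bm,bo,bq,bs,bw] rk=7  ker:gk,gm,go,gq,gs,gw,km,ko,kq,ks,mq,ms,mw,oq,os,ow,qs,qw,sw
∂2: piv[bgk,bms,bqs,bqw,bsw,gms,gqs,gqw,kmq,kos] rk=10  ker:gsw,qsw
b_2=(12−10)−0=2

b_2=2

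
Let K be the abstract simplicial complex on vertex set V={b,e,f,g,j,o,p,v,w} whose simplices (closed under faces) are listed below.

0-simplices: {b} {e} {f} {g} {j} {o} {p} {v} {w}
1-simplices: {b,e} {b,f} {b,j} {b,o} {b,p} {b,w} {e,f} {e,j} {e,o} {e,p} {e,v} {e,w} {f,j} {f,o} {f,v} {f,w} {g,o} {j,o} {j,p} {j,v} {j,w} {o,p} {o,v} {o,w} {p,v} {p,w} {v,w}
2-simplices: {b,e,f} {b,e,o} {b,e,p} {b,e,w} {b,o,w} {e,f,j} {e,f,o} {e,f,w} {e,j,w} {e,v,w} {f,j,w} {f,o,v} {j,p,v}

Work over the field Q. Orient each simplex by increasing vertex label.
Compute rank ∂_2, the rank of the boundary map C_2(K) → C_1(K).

rank∂_2=12

n_0=9 n_1=27 n_2=13  [Q]
∂1: piv[be,bf,bj,bo,bp,bw,ev,go] rk=8  ker:ef,ej,eo,ep,ew,fj,fo,fv,fw,jo,jp,jv,jw,op,ov,ow,pv,pw,vw
∂2: piv[bef,beo,bep,bew,bow,efj,efo,efw,ejw,evw,fov,jpv] rk=12  ker:fjw
rk∂_2=12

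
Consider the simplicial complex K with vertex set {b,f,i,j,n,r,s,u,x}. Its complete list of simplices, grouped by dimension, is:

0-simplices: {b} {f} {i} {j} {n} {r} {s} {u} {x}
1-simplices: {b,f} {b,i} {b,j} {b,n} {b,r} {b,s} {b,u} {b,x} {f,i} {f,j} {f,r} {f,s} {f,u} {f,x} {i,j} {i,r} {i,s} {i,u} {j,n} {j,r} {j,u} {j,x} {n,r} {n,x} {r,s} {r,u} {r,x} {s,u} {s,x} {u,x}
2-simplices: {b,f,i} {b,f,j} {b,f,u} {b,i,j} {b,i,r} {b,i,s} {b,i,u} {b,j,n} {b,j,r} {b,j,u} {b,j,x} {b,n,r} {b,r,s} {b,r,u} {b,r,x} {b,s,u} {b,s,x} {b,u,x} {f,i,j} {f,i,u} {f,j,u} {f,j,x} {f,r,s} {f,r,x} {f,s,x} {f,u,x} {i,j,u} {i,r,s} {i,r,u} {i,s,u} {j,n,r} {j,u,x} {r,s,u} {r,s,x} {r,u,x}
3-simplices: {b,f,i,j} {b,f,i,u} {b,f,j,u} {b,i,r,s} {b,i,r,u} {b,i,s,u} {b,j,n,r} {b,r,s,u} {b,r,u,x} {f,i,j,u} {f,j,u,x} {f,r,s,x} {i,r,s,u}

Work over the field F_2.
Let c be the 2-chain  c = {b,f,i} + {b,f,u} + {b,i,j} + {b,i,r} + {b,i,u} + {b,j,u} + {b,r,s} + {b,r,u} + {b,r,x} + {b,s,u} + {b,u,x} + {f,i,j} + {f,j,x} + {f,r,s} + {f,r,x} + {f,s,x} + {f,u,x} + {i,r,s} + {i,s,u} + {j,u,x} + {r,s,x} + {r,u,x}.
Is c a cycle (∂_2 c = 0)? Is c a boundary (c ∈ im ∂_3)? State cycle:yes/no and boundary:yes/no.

n_0=9 n_1=30 n_2=35 n_3=13  [Z2]
∂1: piv[bf,bi,bj,bn,br,bs,bu,bx] rk=8  ker:fi,fj,fr,fs,fu,fx,ij,ir,is,iu,jn,jr,ju,jx,nr,nx,rs,ru,rx,su,sx,ux
∂2: piv[bfi,bfj,bfu,bij,bir,bis,biu,bjn,bjr,bju,bjx,bnr,brs,bru,brx,bsu,bsx,bux,fjx,frs,frx] rk=21  ker:fij,fiu,fju,fsx,fux,iju,irs,iru,isu,jnr,jux,rsu,rsx,rux
∂3: piv[bfij,bfiu,bfju,birs,biru,bisu,bjnr,brsu,brux,fiju,fjux,frsx] rk=12  ker:irsu
∂2c = 0
c vs im∂3: reduces to 0 ⇒ boundary

cycle:yes boundary:yes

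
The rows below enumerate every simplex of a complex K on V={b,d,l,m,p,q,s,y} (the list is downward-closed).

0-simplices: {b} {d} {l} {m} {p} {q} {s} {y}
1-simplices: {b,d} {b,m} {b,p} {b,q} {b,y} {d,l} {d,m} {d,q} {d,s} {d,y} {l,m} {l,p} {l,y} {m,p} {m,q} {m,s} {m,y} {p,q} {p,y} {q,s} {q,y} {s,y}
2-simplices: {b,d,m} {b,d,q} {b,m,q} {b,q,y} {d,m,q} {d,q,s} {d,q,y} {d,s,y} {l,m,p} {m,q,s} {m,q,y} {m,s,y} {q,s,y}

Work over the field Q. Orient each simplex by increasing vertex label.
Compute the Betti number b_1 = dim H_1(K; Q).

b_1=5

n_0=8 n_1=22 n_2=13  [Q]
∂1: piv[bd,bm,bp,bq,by,dl,ds] rk=7  ker:dm,dq,dy,lm,lp,ly,mp,mq,ms,my,pq,py,qs,qy,sy
∂2: piv[bdm,bdq,bmq,bqy,dqs,dqy,dsy,lmp,mqs,mqy] rk=10  ker:dmq,msy,qsy
b_1=(22−7)−10=5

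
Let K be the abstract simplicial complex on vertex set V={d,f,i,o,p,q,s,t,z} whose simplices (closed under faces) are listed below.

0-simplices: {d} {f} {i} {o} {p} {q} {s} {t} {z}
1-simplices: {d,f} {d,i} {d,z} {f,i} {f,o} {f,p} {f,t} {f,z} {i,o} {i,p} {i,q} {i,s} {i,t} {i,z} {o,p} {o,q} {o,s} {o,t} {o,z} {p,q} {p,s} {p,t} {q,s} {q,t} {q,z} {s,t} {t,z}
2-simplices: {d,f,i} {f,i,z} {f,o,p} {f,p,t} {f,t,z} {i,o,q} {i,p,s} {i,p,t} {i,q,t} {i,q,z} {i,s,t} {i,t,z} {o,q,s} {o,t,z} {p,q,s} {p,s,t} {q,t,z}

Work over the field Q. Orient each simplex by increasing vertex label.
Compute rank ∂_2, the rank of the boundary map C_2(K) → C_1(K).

n_0=9 n_1=27 n_2=17  [Q]
∂1: piv[df,di,dz,fo,fp,ft,iq,is] rk=8  ker:fi,fz,io,ip,it,iz,op,oq,os,ot,oz,pq,ps,pt,qs,qt,qz,st,tz
∂2: piv[dfi,fiz,fop,fpt,ftz,ioq,ips,ipt,iqt,iqz,ist,itz,oqs,otz,pqs] rk=15  ker:pst,qtz
rk∂_2=15

rank∂_2=15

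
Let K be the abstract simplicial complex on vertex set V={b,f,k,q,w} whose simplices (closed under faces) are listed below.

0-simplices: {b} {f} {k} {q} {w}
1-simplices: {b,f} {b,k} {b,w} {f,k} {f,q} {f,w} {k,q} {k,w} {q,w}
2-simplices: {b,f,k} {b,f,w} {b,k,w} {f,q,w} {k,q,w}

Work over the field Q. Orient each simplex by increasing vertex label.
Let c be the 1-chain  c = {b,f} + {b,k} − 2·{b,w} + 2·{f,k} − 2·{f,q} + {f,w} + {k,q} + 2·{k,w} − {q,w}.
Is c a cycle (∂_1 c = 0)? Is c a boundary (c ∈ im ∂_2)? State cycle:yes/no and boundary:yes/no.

n_0=5 n_1=9 n_2=5  [Q]
∂1: piv[bf,bk,bw,fq] rk=4  ker:fk,fw,kq,kw,qw
∂2: piv[bfk,bfw,bkw,fqw,kqw] rk=5
∂1c = 0
c vs im∂2: reduces to 0 ⇒ boundary

cycle:yes boundary:yes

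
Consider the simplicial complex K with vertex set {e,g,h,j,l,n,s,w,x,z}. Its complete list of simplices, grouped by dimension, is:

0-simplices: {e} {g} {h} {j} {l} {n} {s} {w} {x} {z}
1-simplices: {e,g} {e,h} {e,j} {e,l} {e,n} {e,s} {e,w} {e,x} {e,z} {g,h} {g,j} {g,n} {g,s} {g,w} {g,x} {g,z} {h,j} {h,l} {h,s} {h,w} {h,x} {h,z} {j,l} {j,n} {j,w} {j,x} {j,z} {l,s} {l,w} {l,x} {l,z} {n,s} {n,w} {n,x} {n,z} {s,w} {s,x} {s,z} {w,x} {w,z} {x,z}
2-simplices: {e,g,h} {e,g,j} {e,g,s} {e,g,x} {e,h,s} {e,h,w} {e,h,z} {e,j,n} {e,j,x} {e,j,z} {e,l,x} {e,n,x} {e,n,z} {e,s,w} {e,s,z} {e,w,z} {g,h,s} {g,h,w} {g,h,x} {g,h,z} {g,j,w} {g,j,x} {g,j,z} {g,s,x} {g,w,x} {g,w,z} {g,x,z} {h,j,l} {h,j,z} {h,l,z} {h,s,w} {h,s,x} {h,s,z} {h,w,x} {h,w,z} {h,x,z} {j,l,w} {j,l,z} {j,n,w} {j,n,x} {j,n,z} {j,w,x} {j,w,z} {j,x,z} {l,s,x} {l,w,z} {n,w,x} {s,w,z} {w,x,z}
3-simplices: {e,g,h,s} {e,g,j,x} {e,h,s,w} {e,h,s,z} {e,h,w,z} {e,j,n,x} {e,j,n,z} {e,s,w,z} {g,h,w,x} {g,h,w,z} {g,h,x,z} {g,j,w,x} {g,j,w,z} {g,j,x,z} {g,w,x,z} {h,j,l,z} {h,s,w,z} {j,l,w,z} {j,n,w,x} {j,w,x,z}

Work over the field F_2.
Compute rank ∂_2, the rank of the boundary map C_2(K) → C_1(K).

rank∂_2=29

n_0=10 n_1=41 n_2=49 n_3=20  [Z2]
∂1: piv[eg,eh,ej,el,en,es,ew,ex,ez] rk=9  ker:gh,gj,gn,gs,gw,gx,gz,hj,hl,hs,hw,hx,hz,jl,jn,jw,jx,jz,ls,lw,lx,lz,ns,nw,nx,nz,sw,sx,sz,wx,wz,xz
∂2: piv[egh,egj,egs,egx,ehs,ehw,ehz,ejn,ejx,ejz,elx,enx,enz,esw,esz,ewz,ghw,ghx,ghz,gjw,gsx,gwx,gxz,hjl,hjz,hlz,jlw,jnw,lsx] rk=29  ker:ghs,gjx,gjz,gwz,hsw,hsx,hsz,hwx,hwz,hxz,jlz,jnx,jnz,jwx,jwz,jxz,lwz,nwx,swz,wxz
∂3: piv[eghs,egjx,ehsw,ehsz,ehwz,ejnx,ejnz,eswz,ghwx,ghwz,ghxz,gjwx,gjwz,gjxz,gwxz,hjlz,jlwz,jnwx] rk=18  ker:hswz,jwxz
rk∂_2=29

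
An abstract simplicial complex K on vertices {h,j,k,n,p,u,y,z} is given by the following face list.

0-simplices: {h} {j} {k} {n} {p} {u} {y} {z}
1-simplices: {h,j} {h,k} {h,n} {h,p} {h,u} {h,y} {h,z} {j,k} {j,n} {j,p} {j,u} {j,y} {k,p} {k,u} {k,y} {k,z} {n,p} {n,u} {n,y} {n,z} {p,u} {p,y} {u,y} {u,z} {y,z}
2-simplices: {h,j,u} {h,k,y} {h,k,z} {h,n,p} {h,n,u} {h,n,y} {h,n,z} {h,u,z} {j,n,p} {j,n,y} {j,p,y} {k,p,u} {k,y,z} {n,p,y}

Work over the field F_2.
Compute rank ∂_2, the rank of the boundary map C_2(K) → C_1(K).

n_0=8 n_1=25 n_2=14  [Z2]
∂1: piv[hj,hk,hn,hp,hu,hy,hz] rk=7  ker:jk,jn,jp,ju,jy,kp,ku,ky,kz,np,nu,ny,nz,pu,py,uy,uz,yz
∂2: piv[hju,hky,hkz,hnp,hnu,hny,hnz,huz,jnp,jny,jpy,kpu,kyz] rk=13  ker:npy
rk∂_2=13

rank∂_2=13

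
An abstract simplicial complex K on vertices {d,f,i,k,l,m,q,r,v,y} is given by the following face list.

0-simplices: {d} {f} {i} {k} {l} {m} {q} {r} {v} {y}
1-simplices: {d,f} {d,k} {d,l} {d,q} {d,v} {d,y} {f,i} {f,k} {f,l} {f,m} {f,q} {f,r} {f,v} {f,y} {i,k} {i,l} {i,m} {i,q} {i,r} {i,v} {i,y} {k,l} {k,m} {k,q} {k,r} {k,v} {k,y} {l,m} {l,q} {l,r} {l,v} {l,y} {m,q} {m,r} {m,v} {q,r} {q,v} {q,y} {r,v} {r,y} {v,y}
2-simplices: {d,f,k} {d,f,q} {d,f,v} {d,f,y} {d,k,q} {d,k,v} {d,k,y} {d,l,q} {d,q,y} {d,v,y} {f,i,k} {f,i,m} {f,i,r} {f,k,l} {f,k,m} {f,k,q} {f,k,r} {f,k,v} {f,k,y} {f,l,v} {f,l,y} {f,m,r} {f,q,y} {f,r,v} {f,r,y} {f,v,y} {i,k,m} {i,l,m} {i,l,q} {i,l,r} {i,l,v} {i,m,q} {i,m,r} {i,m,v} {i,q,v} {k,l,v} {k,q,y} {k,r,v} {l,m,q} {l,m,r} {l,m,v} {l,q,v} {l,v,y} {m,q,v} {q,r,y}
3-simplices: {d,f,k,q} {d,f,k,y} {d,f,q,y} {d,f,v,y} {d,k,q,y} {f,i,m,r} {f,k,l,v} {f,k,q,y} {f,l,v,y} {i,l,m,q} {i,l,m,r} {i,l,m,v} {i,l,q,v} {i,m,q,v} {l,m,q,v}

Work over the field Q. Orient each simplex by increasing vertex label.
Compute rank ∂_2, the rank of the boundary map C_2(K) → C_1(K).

n_0=10 n_1=41 n_2=45 n_3=15  [Q]
∂1: piv[df,dk,dl,dq,dv,dy,fi,fm,fr] rk=9  ker:fk,fl,fq,fv,fy,ik,il,im,iq,ir,iv,iy,kl,km,kq,kr,kv,ky,lm,lq,lr,lv,ly,mq,mr,mv,qr,qv,qy,rv,ry,vy
∂2: piv[dfk,dfq,dfv,dfy,dkq,dkv,dky,dlq,dqy,dvy,fik,fim,fir,fkl,fkm,fkr,flv,fly,fmr,frv,fry,ilm,ilq,ilr,ilv,imq,imv,iqv,qry] rk=29  ker:fkq,fkv,fky,fqy,fvy,ikm,imr,klv,kqy,krv,lmq,lmr,lmv,lqv,lvy,mqv
∂3: piv[dfkq,dfky,dfqy,dfvy,dkqy,fimr,fklv,flvy,ilmq,ilmr,ilmv,ilqv,imqv] rk=13  ker:fkqy,lmqv
rk∂_2=29

rank∂_2=29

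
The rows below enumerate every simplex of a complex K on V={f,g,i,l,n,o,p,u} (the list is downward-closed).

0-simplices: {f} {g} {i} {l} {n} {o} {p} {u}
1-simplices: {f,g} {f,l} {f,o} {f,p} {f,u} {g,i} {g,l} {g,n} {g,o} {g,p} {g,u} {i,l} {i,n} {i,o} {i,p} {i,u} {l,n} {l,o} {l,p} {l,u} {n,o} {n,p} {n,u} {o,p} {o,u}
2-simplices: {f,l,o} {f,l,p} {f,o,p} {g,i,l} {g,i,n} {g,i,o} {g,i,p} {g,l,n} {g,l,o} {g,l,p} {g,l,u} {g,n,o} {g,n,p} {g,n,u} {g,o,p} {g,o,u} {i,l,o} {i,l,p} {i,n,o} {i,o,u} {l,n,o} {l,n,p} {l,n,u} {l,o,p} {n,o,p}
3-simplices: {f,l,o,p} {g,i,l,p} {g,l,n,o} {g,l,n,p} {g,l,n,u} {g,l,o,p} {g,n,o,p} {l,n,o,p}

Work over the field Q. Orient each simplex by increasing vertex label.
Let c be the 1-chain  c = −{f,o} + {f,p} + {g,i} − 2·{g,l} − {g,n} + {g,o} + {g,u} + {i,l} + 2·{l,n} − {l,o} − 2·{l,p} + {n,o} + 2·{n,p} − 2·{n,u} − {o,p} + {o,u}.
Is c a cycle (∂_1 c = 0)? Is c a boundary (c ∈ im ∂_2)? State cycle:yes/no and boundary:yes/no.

n_0=8 n_1=25 n_2=25 n_3=8  [Q]
∂1: piv[fg,fl,fo,fp,fu,gi,gn] rk=7  ker:gl,go,gp,gu,il,in,io,ip,iu,ln,lo,lp,lu,no,np,nu,op,ou
∂2: piv[flo,flp,fop,gil,gin,gio,gip,gln,glo,glp,glu,gno,gnp,gnu,gou,iou] rk=16  ker:gop,ilo,ilp,ino,lno,lnp,lnu,lop,nop
∂3: piv[flop,gilp,glno,glnp,glnu,glop,gnop] rk=7  ker:lnop
∂1c = 0
c vs im∂2: reduces to 0 ⇒ boundary

cycle:yes boundary:yes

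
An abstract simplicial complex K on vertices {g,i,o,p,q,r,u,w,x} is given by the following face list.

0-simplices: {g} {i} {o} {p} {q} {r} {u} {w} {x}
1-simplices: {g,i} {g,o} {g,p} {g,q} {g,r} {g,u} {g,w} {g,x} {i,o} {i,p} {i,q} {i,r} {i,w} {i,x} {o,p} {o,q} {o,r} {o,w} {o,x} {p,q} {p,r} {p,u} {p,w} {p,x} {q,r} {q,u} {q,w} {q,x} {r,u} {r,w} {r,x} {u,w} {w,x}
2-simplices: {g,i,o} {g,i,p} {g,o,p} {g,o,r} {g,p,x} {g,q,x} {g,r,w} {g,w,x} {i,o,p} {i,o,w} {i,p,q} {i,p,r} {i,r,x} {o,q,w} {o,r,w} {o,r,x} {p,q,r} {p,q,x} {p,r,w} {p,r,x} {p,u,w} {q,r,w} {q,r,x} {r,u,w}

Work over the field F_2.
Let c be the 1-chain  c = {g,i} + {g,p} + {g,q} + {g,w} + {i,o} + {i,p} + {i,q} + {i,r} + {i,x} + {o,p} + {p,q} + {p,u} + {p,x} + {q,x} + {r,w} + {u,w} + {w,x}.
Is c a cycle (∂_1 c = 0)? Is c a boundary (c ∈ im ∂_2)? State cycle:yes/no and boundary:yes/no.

cycle:yes boundary:yes

n_0=9 n_1=33 n_2=24  [Z2]
∂1: piv[gi,go,gp,gq,gr,gu,gw,gx] rk=8  ker:io,ip,iq,ir,iw,ix,op,oq,or,ow,ox,pq,pr,pu,pw,px,qr,qu,qw,qx,ru,rw,rx,uw,wx
∂2: piv[gio,gip,gop,gor,gpx,gqx,grw,gwx,iow,ipq,ipr,irx,oqw,orw,orx,pqr,pqx,prw,prx,puw,qrw,ruw] rk=22  ker:iop,qrx
∂1c = 0
c vs im∂2: reduces to 0 ⇒ boundary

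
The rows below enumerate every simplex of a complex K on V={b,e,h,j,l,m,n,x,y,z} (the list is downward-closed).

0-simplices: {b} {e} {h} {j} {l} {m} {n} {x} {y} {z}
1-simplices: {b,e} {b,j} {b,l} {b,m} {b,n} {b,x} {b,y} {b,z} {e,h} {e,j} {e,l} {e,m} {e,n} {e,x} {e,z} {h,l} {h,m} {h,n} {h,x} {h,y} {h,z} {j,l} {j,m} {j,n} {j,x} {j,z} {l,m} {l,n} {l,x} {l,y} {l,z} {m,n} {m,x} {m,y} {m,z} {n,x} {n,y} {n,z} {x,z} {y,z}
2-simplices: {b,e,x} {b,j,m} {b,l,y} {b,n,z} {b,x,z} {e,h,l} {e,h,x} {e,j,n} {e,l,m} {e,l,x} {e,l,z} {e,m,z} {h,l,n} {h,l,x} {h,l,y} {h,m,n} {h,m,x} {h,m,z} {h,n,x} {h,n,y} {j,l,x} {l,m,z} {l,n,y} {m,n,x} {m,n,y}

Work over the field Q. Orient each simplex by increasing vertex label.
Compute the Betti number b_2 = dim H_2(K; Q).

n_0=10 n_1=40 n_2=25  [Q]
∂1: piv[be,bj,bl,bm,bn,bx,by,bz,eh] rk=9  ker:ej,el,em,en,ex,ez,hl,hm,hn,hx,hy,hz,jl,jm,jn,jx,jz,lm,ln,lx,ly,lz,mn,mx,my,mz,nx,ny,nz,xz,yz
∂2: piv[bex,bjm,bly,bnz,bxz,ehl,ehx,ejn,elm,elx,elz,emz,hln,hly,hmn,hmx,hmz,hnx,hny,jlx,mny] rk=21  ker:hlx,lmz,lny,mnx
b_2=(25−21)−0=4

b_2=4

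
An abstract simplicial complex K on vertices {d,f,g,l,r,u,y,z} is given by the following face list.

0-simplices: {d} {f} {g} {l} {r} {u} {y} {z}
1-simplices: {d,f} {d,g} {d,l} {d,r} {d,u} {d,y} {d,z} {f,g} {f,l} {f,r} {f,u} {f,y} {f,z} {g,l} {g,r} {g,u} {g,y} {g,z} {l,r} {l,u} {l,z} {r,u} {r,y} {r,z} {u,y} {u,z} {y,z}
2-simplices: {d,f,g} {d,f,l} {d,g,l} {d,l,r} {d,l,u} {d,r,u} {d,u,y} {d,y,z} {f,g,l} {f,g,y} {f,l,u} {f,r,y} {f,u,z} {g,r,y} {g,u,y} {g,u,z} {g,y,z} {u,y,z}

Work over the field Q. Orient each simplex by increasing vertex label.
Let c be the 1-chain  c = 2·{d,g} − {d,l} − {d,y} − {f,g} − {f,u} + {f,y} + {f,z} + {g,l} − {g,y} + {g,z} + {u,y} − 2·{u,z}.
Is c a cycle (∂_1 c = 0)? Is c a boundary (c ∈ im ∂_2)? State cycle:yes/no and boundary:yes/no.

n_0=8 n_1=27 n_2=18  [Q]
∂1: piv[df,dg,dl,dr,du,dy,dz] rk=7  ker:fg,fl,fr,fu,fy,fz,gl,gr,gu,gy,gz,lr,lu,lz,ru,ry,rz,uy,uz,yz
∂2: piv[dfg,dfl,dgl,dlr,dlu,dru,duy,dyz,fgy,flu,fry,fuz,gry,guy,guz,gyz] rk=16  ker:fgl,uyz
∂1c = 0
c vs im∂2: residual ≠ 0 ⇒ not boundary

cycle:yes boundary:no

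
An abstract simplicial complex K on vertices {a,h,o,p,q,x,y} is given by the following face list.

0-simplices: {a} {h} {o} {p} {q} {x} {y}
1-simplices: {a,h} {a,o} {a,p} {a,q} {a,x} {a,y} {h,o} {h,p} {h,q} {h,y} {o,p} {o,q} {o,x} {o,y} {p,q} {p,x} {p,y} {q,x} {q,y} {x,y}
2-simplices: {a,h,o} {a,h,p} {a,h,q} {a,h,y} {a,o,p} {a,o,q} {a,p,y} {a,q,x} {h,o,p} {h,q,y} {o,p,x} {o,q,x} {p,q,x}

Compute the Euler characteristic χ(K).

χ(K)=0

n_0=7 n_1=20 n_2=13
χ=+7−20+13=0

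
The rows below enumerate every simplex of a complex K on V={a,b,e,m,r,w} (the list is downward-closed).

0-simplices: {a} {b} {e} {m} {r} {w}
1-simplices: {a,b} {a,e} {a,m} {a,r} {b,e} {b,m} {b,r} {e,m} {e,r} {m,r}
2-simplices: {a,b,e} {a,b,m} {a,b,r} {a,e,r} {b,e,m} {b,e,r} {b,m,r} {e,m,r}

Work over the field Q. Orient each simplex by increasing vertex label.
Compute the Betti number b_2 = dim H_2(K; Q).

b_2=2

n_0=6 n_1=10 n_2=8  [Q]
∂1: piv[ab,ae,am,ar] rk=4  ker:be,bm,br,em,er,mr
∂2: piv[abe,abm,abr,aer,bem,bmr] rk=6  ker:ber,emr
b_2=(8−6)−0=2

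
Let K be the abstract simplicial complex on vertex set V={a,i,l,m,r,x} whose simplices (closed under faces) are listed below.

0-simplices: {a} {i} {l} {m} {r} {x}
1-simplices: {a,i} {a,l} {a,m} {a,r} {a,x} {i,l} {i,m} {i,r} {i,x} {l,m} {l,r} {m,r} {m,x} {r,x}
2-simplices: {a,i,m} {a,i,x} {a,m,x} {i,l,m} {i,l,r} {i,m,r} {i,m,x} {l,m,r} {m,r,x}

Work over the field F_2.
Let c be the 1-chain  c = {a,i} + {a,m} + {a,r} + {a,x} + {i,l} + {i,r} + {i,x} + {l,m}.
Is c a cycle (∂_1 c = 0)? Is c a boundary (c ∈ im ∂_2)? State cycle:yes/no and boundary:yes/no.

cycle:yes boundary:no

n_0=6 n_1=14 n_2=9  [Z2]
∂1: piv[ai,al,am,ar,ax] rk=5  ker:il,im,ir,ix,lm,lr,mr,mx,rx
∂2: piv[aim,aix,amx,ilm,ilr,imr,mrx] rk=7  ker:imx,lmr
∂1c = 0
c vs im∂2: residual ≠ 0 ⇒ not boundary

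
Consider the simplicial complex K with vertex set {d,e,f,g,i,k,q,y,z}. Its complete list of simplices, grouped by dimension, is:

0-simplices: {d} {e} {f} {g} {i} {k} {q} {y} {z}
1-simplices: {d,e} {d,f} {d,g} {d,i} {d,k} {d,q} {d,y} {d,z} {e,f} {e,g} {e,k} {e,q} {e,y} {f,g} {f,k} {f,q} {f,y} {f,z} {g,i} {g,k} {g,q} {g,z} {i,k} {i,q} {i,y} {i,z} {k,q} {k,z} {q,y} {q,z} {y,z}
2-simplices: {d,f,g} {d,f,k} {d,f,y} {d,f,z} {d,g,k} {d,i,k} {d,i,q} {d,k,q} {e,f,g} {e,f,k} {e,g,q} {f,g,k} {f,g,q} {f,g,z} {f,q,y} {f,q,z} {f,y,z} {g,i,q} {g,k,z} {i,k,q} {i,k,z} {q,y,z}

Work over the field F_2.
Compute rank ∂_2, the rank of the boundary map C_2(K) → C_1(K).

n_0=9 n_1=31 n_2=22  [Z2]
∂1: piv[de,df,dg,di,dk,dq,dy,dz] rk=8  ker:ef,eg,ek,eq,ey,fg,fk,fq,fy,fz,gi,gk,gq,gz,ik,iq,iy,iz,kq,kz,qy,qz,yz
∂2: piv[dfg,dfk,dfy,dfz,dgk,dik,diq,dkq,efg,efk,egq,fgq,fgz,fqy,fqz,fyz,giq,gkz,ikz] rk=19  ker:fgk,ikq,qyz
rk∂_2=19

rank∂_2=19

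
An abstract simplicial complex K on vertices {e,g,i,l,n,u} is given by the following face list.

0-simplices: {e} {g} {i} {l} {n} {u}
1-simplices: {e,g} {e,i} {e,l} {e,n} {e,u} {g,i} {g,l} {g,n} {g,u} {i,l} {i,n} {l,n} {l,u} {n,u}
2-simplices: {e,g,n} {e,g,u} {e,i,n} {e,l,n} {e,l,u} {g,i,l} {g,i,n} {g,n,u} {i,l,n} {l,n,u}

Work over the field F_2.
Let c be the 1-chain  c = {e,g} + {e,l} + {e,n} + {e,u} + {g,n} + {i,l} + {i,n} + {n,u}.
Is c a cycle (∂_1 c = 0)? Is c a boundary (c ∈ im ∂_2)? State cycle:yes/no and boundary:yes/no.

n_0=6 n_1=14 n_2=10  [Z2]
∂1: piv[eg,ei,el,en,eu] rk=5  ker:gi,gl,gn,gu,il,in,ln,lu,nu
∂2: piv[egn,egu,ein,eln,elu,gil,gin,gnu,iln] rk=9  ker:lnu
∂1c = 0
c vs im∂2: reduces to 0 ⇒ boundary

cycle:yes boundary:yes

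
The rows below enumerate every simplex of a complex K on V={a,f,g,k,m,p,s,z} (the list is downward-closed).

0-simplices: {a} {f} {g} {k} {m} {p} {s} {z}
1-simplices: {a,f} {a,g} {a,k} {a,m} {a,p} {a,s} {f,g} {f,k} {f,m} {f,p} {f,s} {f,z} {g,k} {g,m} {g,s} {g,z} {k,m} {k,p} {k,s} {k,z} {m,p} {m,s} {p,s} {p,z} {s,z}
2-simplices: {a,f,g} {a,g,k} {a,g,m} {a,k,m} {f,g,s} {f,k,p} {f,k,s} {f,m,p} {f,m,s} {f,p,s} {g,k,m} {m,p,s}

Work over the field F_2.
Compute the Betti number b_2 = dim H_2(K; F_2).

n_0=8 n_1=25 n_2=12  [Z2]
∂1: piv[af,ag,ak,am,ap,as,fz] rk=7  ker:fg,fk,fm,fp,fs,gk,gm,gs,gz,km,kp,ks,kz,mp,ms,ps,pz,sz
∂2: piv[afg,agk,agm,akm,fgs,fkp,fks,fmp,fms,fps] rk=10  ker:gkm,mps
b_2=(12−10)−0=2

b_2=2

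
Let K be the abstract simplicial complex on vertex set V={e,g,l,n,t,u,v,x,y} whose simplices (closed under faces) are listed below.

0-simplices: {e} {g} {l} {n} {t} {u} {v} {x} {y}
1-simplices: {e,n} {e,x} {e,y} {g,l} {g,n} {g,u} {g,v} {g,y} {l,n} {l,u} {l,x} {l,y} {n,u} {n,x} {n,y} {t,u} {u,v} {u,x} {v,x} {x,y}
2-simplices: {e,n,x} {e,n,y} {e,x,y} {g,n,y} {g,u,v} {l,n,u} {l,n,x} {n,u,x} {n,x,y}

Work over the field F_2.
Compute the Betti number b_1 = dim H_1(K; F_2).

b_1=4

n_0=9 n_1=20 n_2=9  [Z2]
∂1: piv[en,ex,ey,gl,gn,gu,gv,tu] rk=8  ker:gy,ln,lu,lx,ly,nu,nx,ny,uv,ux,vx,xy
∂2: piv[enx,eny,exy,gny,guv,lnu,lnx,nux] rk=8  ker:nxy
b_1=(20−8)−8=4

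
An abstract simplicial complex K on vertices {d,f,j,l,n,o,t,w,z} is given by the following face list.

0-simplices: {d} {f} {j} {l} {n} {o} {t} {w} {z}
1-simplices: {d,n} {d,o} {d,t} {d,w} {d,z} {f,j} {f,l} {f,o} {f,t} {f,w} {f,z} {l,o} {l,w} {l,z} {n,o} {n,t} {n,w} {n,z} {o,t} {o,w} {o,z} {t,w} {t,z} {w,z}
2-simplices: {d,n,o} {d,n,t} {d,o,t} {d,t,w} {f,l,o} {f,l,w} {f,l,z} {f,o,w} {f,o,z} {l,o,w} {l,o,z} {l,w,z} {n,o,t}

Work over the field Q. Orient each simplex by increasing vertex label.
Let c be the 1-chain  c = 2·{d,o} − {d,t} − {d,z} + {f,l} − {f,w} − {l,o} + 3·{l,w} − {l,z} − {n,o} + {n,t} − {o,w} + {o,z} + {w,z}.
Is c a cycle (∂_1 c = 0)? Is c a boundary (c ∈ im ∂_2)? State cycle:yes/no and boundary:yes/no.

cycle:yes boundary:no

n_0=9 n_1=24 n_2=13  [Q]
∂1: piv[dn,do,dt,dw,dz,fj,fl,fo] rk=8  ker:ft,fw,fz,lo,lw,lz,no,nt,nw,nz,ot,ow,oz,tw,tz,wz
∂2: piv[dno,dnt,dot,dtw,flo,flw,flz,fow,foz,lwz] rk=10  ker:low,loz,not
∂1c = 0
c vs im∂2: residual ≠ 0 ⇒ not boundary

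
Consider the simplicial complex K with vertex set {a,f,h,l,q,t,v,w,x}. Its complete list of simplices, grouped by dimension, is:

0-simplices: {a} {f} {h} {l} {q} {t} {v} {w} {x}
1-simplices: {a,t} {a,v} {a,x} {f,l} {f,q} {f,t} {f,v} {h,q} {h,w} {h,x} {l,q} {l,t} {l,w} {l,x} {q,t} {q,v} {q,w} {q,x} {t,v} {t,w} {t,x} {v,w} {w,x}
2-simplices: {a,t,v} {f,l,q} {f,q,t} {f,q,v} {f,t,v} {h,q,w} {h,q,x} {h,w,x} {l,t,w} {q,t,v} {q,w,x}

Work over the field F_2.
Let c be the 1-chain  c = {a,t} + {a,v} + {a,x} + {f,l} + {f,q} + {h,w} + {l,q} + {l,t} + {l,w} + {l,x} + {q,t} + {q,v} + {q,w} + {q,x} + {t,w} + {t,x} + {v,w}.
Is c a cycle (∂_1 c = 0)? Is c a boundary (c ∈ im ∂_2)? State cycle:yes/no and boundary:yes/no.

cycle:no boundary:no

n_0=9 n_1=23 n_2=11  [Z2]
∂1: piv[at,av,ax,fl,fq,ft,hq,hw] rk=8  ker:fv,hx,lq,lt,lw,lx,qt,qv,qw,qx,tv,tw,tx,vw,wx
∂2: piv[atv,flq,fqt,fqv,ftv,hqw,hqx,hwx,ltw] rk=9  ker:qtv,qwx
∂1c = {a} + {h} + {l} + {t} + {v} + {w}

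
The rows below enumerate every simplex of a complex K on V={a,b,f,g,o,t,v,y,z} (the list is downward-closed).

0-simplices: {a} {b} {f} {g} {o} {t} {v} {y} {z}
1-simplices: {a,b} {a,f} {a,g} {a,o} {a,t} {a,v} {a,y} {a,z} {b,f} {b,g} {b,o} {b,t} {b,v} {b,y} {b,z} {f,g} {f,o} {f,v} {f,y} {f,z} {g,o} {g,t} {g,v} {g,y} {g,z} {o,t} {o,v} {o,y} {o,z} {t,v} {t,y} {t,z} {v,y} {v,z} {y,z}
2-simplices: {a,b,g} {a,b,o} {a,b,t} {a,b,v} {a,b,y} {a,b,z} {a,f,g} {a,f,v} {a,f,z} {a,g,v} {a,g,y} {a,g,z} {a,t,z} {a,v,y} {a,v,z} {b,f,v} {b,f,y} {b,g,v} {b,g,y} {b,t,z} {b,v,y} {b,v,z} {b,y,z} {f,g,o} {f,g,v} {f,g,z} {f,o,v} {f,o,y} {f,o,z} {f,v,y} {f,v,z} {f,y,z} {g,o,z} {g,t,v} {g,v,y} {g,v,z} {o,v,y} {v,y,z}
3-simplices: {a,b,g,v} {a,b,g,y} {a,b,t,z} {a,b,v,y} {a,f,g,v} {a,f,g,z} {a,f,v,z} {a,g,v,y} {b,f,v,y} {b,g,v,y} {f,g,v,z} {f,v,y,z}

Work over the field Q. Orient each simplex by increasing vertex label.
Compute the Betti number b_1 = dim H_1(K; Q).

n_0=9 n_1=35 n_2=38 n_3=12  [Q]
∂1: piv[ab,af,ag,ao,at,av,ay,az] rk=8  ker:bf,bg,bo,bt,bv,by,bz,fg,fo,fv,fy,fz,go,gt,gv,gy,gz,ot,ov,oy,oz,tv,ty,tz,vy,vz,yz
∂2: piv[abg,abo,abt,abv,aby,abz,afg,afv,afz,agv,agy,agz,atz,avy,avz,bfv,bfy,byz,fgo,fov,foy,foz,gtv] rk=23  ker:bgv,bgy,btz,bvy,bvz,fgv,fgz,fvy,fvz,fyz,goz,gvy,gvz,ovy,vyz
∂3: piv[abgv,abgy,abtz,abvy,afgv,afgz,afvz,agvy,bfvy,fgvz,fvyz] rk=11  ker:bgvy
b_1=(35−8)−23=4

b_1=4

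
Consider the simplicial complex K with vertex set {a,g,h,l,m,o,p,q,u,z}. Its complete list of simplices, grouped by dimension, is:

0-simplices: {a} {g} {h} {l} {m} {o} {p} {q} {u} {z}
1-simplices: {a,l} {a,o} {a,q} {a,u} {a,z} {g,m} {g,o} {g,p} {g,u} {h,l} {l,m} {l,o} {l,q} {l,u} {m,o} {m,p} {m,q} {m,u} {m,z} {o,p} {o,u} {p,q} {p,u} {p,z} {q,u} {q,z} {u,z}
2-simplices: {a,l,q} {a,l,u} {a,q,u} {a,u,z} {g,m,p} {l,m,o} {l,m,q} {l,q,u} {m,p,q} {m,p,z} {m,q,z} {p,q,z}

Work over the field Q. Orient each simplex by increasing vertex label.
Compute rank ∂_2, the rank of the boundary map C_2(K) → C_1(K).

n_0=10 n_1=27 n_2=12  [Q]
∂1: piv[al,ao,aq,au,az,gm,go,gp,hl] rk=9  ker:gu,lm,lo,lq,lu,mo,mp,mq,mu,mz,op,ou,pq,pu,pz,qu,qz,uz
∂2: piv[alq,alu,aqu,auz,gmp,lmo,lmq,mpq,mpz,mqz] rk=10  ker:lqu,pqz
rk∂_2=10

rank∂_2=10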